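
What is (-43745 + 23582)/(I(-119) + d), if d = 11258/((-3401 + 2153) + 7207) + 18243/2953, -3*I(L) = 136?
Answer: 81878501331/151332103 ≈ 541.05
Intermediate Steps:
I(L) = -136/3 (I(L) = -⅓*136 = -136/3)
d = 141954911/17596927 (d = 11258/(-1248 + 7207) + 18243*(1/2953) = 11258/5959 + 18243/2953 = 141954911/17596927 ≈ 8.0670)
(-43745 + 23582)/(I(-119) + d) = (-43745 + 23582)/(-136/3 + 141954911/17596927) = -20163/(-1967317339/52790781) = -20163*(-52790781/1967317339) = 81878501331/151332103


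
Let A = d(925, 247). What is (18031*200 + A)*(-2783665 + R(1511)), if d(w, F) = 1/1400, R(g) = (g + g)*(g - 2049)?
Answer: -22262159513089501/1400 ≈ -1.5902e+13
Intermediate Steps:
R(g) = 2*g*(-2049 + g) (R(g) = (2*g)*(-2049 + g) = 2*g*(-2049 + g))
d(w, F) = 1/1400
A = 1/1400 ≈ 0.00071429
(18031*200 + A)*(-2783665 + R(1511)) = (18031*200 + 1/1400)*(-2783665 + 2*1511*(-2049 + 1511)) = (3606200 + 1/1400)*(-2783665 + 2*1511*(-538)) = 5048680001*(-2783665 - 1625836)/1400 = (5048680001/1400)*(-4409501) = -22262159513089501/1400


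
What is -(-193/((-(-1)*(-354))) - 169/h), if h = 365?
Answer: -10619/129210 ≈ -0.082184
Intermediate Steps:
-(-193/((-(-1)*(-354))) - 169/h) = -(-193/((-(-1)*(-354))) - 169/365) = -(-193/((-1*354)) - 169*1/365) = -(-193/(-354) - 169/365) = -(-193*(-1/354) - 169/365) = -(193/354 - 169/365) = -1*10619/129210 = -10619/129210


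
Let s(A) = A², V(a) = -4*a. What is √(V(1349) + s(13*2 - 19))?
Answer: I*√5347 ≈ 73.123*I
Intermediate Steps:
√(V(1349) + s(13*2 - 19)) = √(-4*1349 + (13*2 - 19)²) = √(-5396 + (26 - 19)²) = √(-5396 + 7²) = √(-5396 + 49) = √(-5347) = I*√5347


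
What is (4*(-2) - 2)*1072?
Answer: -10720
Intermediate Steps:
(4*(-2) - 2)*1072 = (-8 - 2)*1072 = -10*1072 = -10720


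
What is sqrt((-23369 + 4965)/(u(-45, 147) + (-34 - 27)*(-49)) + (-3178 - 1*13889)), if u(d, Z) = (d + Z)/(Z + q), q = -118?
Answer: I*sqrt(128582828357591)/86783 ≈ 130.66*I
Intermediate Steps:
u(d, Z) = (Z + d)/(-118 + Z) (u(d, Z) = (d + Z)/(Z - 118) = (Z + d)/(-118 + Z))
sqrt((-23369 + 4965)/(u(-45, 147) + (-34 - 27)*(-49)) + (-3178 - 1*13889)) = sqrt((-23369 + 4965)/((147 - 45)/(-118 + 147) + (-34 - 27)*(-49)) + (-3178 - 1*13889)) = sqrt(-18404/(102/29 - 61*(-49)) + (-3178 - 13889)) = sqrt(-18404/((1/29)*102 + 2989) - 17067) = sqrt(-18404/(102/29 + 2989) - 17067) = sqrt(-18404/86783/29 - 17067) = sqrt(-18404*29/86783 - 17067) = sqrt(-533716/86783 - 17067) = sqrt(-1481659177/86783) = I*sqrt(128582828357591)/86783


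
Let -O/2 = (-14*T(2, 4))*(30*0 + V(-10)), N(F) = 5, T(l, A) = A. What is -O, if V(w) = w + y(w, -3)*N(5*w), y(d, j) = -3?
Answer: 2800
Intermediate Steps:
V(w) = -15 + w (V(w) = w - 3*5 = w - 15 = -15 + w)
O = -2800 (O = -2*(-14*4)*(30*0 + (-15 - 10)) = -(-112)*(0 - 25) = -(-112)*(-25) = -2*1400 = -2800)
-O = -1*(-2800) = 2800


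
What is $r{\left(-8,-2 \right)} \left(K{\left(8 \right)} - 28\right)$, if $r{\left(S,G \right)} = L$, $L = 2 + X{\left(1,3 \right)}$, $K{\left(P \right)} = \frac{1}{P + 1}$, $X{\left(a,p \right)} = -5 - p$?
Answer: $\frac{502}{3} \approx 167.33$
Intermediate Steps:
$K{\left(P \right)} = \frac{1}{1 + P}$
$L = -6$ ($L = 2 - 8 = -6$)
$r{\left(S,G \right)} = -6$
$r{\left(-8,-2 \right)} \left(K{\left(8 \right)} - 28\right) = - 6 \left(\frac{1}{1 + 8} - 28\right) = - 6 \left(\frac{1}{9} - 28\right) = \left(-6\right) \left(- \frac{251}{9}\right) = \frac{502}{3}$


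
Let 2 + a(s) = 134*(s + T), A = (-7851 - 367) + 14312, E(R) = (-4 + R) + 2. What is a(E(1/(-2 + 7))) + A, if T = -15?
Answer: 19204/5 ≈ 3840.8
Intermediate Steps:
E(R) = -2 + R
A = 6094 (A = -8218 + 14312 = 6094)
a(s) = -2012 + 134*s (a(s) = -2 + 134*(s - 15) = -2 + 134*(-15 + s) = -2 + (-2010 + 134*s) = -2012 + 134*s)
a(E(1/(-2 + 7))) + A = (-2012 + 134*(-2 + 1/(-2 + 7))) + 6094 = (-2012 + 134*(-2 + 1/5)) + 6094 = (-2012 + 134*(-9/5)) + 6094 = (-2012 - 1206/5) + 6094 = -11266/5 + 6094 = 19204/5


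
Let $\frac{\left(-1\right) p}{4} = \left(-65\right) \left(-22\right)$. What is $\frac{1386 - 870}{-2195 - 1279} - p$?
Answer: $\frac{3311794}{579} \approx 5719.9$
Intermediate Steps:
$p = -5720$ ($p = - 4 \left(\left(-65\right) \left(-22\right)\right) = \left(-4\right) 1430 = -5720$)
$\frac{1386 - 870}{-2195 - 1279} - p = \frac{1386 - 870}{-2195 - 1279} - -5720 = \frac{516}{-3474} + 5720 = 516 \left(- \frac{1}{3474}\right) + 5720 = - \frac{86}{579} + 5720 = \frac{3311794}{579}$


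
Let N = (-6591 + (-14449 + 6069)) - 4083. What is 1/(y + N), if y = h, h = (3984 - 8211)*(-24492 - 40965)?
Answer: 1/276667685 ≈ 3.6144e-9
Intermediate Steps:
N = -19054 (N = (-6591 - 8380) - 4083 = -14971 - 4083 = -19054)
h = 276686739 (h = -4227*(-65457) = 276686739)
y = 276686739
1/(y + N) = 1/(276686739 - 19054) = 1/276667685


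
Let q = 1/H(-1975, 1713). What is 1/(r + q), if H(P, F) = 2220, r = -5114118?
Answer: -2220/11353341959 ≈ -1.9554e-7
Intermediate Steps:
q = 1/2220 ≈ 0.00045045
1/(r + q) = 1/(-5114118 + 1/2220) = 1/(-11353341959/2220) = -2220/11353341959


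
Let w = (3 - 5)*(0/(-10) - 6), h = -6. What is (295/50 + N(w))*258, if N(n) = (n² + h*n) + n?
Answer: 115971/5 ≈ 23194.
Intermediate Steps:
w = 12 (w = -2*(0*(-⅒) - 6) = -2*(0 - 6) = -2*(-6) = 12)
N(n) = n² - 5*n (N(n) = (n² - 6*n) + n = n² - 5*n)
(295/50 + N(w))*258 = (295/50 + 12*(-5 + 12))*258 = (295*(1/50) + 12*7)*258 = (59/10 + 84)*258 = (899/10)*258 = 115971/5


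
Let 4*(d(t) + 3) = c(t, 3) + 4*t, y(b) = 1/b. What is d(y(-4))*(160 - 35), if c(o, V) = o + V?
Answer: -5125/16 ≈ -320.31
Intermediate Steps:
c(o, V) = V + o
y(b) = 1/b
d(t) = -9/4 + 5*t/4 (d(t) = -3 + ((3 + t) + 4*t)/4 = -3 + (3 + 5*t)/4 = -3 + (¾ + 5*t/4) = -9/4 + 5*t/4)
d(y(-4))*(160 - 35) = (-9/4 + (5/4)/(-4))*(160 - 35) = (-9/4 + (5/4)*(-¼))*125 = (-9/4 - 5/16)*125 = -41/16*125 = -5125/16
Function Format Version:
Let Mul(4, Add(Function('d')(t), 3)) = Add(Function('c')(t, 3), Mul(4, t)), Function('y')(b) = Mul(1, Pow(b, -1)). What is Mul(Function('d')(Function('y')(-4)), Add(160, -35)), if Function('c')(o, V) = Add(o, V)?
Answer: Rational(-5125, 16) ≈ -320.31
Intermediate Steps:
Function('c')(o, V) = Add(V, o)
Function('y')(b) = Pow(b, -1)
Function('d')(t) = Add(Rational(-9, 4), Mul(Rational(5, 4), t)) (Function('d')(t) = Add(-3, Mul(Rational(1, 4), Add(Add(3, t), Mul(4, t)))) = Add(-3, Mul(Rational(1, 4), Add(3, Mul(5, t)))) = Add(-3, Add(Rational(3, 4), Mul(Rational(5, 4), t))) = Add(Rational(-9, 4), Mul(Rational(5, 4), t)))
Mul(Function('d')(Function('y')(-4)), Add(160, -35)) = Mul(Add(Rational(-9, 4), Mul(Rational(5, 4), Pow(-4, -1))), Add(160, -35)) = Mul(Add(Rational(-9, 4), Mul(Rational(5, 4), Rational(-1, 4))), 125) = Mul(Add(Rational(-9, 4), Rational(-5, 16)), 125) = Mul(Rational(-41, 16), 125) = Rational(-5125, 16)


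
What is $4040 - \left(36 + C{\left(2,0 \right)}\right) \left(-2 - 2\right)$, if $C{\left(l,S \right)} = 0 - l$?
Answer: $4176$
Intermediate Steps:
$C{\left(l,S \right)} = - l$
$4040 - \left(36 + C{\left(2,0 \right)}\right) \left(-2 - 2\right) = 4040 - \left(36 - 2\right) \left(-2 - 2\right) = 4040 - \left(36 - 2\right) \left(-4\right) = 4040 - 34 \left(-4\right) = 4040 - -136 = 4040 + 136 = 4176$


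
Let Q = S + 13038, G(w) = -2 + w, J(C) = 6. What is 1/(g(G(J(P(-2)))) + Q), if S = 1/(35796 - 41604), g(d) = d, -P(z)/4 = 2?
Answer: 5808/75747935 ≈ 7.6675e-5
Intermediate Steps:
P(z) = -8 (P(z) = -4*2 = -8)
S = -1/5808 (S = 1/(-5808) = -1/5808 ≈ -0.00017218)
Q = 75724703/5808 (Q = -1/5808 + 13038 = 75724703/5808 ≈ 13038.)
1/(g(G(J(P(-2)))) + Q) = 1/((-2 + 6) + 75724703/5808) = 1/(4 + 75724703/5808) = 1/(75747935/5808) = 5808/75747935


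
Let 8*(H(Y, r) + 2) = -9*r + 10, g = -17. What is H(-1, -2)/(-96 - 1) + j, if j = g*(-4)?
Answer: 13189/194 ≈ 67.984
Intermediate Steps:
H(Y, r) = -3/4 - 9*r/8 (H(Y, r) = -2 + (-9*r + 10)/8 = -2 + (10 - 9*r)/8 = -2 + (5/4 - 9*r/8) = -3/4 - 9*r/8)
j = 68 (j = -17*(-4) = 68)
H(-1, -2)/(-96 - 1) + j = (-3/4 - 9/8*(-2))/(-96 - 1) + 68 = (-3/4 + 9/4)/(-97) + 68 = (3/2)*(-1/97) + 68 = -3/194 + 68 = 13189/194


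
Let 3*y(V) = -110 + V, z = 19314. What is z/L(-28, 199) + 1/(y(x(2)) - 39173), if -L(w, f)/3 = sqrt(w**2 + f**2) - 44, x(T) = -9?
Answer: -33323666883/4523063462 - 6438*sqrt(40385)/38449 ≈ -41.017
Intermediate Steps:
y(V) = -110/3 + V/3 (y(V) = (-110 + V)/3 = -110/3 + V/3)
L(w, f) = 132 - 3*sqrt(f**2 + w**2) (L(w, f) = -3*(sqrt(w**2 + f**2) - 44) = -3*(sqrt(f**2 + w**2) - 44) = -3*(-44 + sqrt(f**2 + w**2)) = 132 - 3*sqrt(f**2 + w**2))
z/L(-28, 199) + 1/(y(x(2)) - 39173) = 19314/(132 - 3*sqrt(199**2 + (-28)**2)) + 1/((-110/3 + (1/3)*(-9)) - 39173) = 19314/(132 - 3*sqrt(39601 + 784)) + 1/((-110/3 - 3) - 39173) = 19314/(132 - 3*sqrt(40385)) + 1/(-119/3 - 39173) = 19314/(132 - 3*sqrt(40385)) + 1/(-117638/3) = 19314/(132 - 3*sqrt(40385)) - 3/117638 = -3/117638 + 19314/(132 - 3*sqrt(40385))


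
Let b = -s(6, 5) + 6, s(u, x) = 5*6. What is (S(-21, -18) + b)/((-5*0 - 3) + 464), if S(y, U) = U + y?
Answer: -63/461 ≈ -0.13666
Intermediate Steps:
s(u, x) = 30
b = -24 (b = -1*30 + 6 = -30 + 6 = -24)
(S(-21, -18) + b)/((-5*0 - 3) + 464) = ((-18 - 21) - 24)/((-5*0 - 3) + 464) = (-39 - 24)/((0 - 3) + 464) = -63/(-3 + 464) = -63/461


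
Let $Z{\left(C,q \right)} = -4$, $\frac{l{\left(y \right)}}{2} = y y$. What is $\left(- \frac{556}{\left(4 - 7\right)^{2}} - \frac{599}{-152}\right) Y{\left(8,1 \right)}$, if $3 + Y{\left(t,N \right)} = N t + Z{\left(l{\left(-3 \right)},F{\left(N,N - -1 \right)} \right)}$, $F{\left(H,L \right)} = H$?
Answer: $- \frac{79121}{1368} \approx -57.837$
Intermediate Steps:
$l{\left(y \right)} = 2 y^{2}$ ($l{\left(y \right)} = 2 y y = 2 y^{2}$)
$Y{\left(t,N \right)} = -7 + N t$ ($Y{\left(t,N \right)} = -3 + \left(N t - 4\right) = -3 + \left(-4 + N t\right) = -7 + N t$)
$\left(- \frac{556}{\left(4 - 7\right)^{2}} - \frac{599}{-152}\right) Y{\left(8,1 \right)} = \left(- \frac{556}{\left(4 - 7\right)^{2}} - \frac{599}{-152}\right) \left(-7 + 1 \cdot 8\right) = \left(- \frac{556}{\left(-3\right)^{2}} - - \frac{599}{152}\right) \left(-7 + 8\right) = \left(- \frac{556}{9} + \frac{599}{152}\right) 1 = \left(- \frac{79121}{1368}\right) 1 = - \frac{79121}{1368}$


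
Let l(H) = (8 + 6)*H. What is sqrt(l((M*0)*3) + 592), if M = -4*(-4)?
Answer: 4*sqrt(37) ≈ 24.331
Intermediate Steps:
M = 16
l(H) = 14*H
sqrt(l((M*0)*3) + 592) = sqrt(14*((16*0)*3) + 592) = sqrt(14*(0*3) + 592) = sqrt(14*0 + 592) = sqrt(0 + 592) = sqrt(592) = 4*sqrt(37)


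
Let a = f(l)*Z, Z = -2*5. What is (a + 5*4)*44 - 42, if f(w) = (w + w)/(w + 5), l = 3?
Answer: 508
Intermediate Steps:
f(w) = 2*w/(5 + w) (f(w) = (2*w)/(5 + w) = 2*w/(5 + w))
Z = -10
a = -15/2 (a = (2*3/(5 + 3))*(-10) = (2*3/8)*(-10) = (2*3*(⅛))*(-10) = (¾)*(-10) = -15/2 ≈ -7.5000)
(a + 5*4)*44 - 42 = (-15/2 + 5*4)*44 - 42 = (-15/2 + 20)*44 - 42 = (25/2)*44 - 42 = 550 - 42 = 508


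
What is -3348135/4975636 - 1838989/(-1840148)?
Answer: 373634493503/1144488329266 ≈ 0.32646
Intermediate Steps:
-3348135/4975636 - 1838989/(-1840148) = -3348135*1/4975636 - 1838989*(-1/1840148) = -3348135/4975636 + 1838989/1840148 = 373634493503/1144488329266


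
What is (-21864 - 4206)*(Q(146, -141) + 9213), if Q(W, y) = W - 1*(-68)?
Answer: -245761890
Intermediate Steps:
Q(W, y) = 68 + W (Q(W, y) = W + 68 = 68 + W)
(-21864 - 4206)*(Q(146, -141) + 9213) = (-21864 - 4206)*((68 + 146) + 9213) = -26070*(214 + 9213) = -26070*9427 = -245761890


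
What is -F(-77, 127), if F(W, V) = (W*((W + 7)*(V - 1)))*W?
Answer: 52293780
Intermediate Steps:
F(W, V) = W²*(-1 + V)*(7 + W) (F(W, V) = (W*((7 + W)*(-1 + V)))*W = (W*((-1 + V)*(7 + W)))*W = (W*(-1 + V)*(7 + W))*W = W²*(-1 + V)*(7 + W))
-F(-77, 127) = -(-77)²*(-7 - 1*(-77) + 7*127 + 127*(-77)) = -5929*(-7 + 77 + 889 - 9779) = -5929*(-8820) = -1*(-52293780) = 52293780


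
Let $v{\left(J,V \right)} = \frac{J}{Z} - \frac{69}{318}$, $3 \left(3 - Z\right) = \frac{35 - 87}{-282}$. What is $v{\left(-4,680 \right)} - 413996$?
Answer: $- \frac{54547492909}{131758} \approx -4.14 \cdot 10^{5}$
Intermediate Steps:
$Z = \frac{1243}{423}$ ($Z = 3 - \frac{\left(35 - 87\right) \frac{1}{-282}}{3} = 3 - \frac{\left(-52\right) \left(- \frac{1}{282}\right)}{3} = 3 - \frac{26}{423} = \frac{1243}{423} \approx 2.9385$)
$v{\left(J,V \right)} = - \frac{23}{106} + \frac{423 J}{1243}$ ($v{\left(J,V \right)} = \frac{J}{\frac{1243}{423}} - \frac{69}{318} = J \frac{423}{1243} - \frac{23}{106} = \frac{423 J}{1243} - \frac{23}{106} = - \frac{23}{106} + \frac{423 J}{1243}$)
$v{\left(-4,680 \right)} - 413996 = \left(- \frac{23}{106} + \frac{423}{1243} \left(-4\right)\right) - 413996 = \left(- \frac{23}{106} - \frac{1692}{1243}\right) - 413996 = - \frac{207941}{131758} - 413996 = - \frac{54547492909}{131758}$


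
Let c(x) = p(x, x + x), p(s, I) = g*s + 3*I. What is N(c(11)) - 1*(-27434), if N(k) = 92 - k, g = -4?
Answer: 27504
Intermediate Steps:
p(s, I) = -4*s + 3*I
c(x) = 2*x (c(x) = -4*x + 3*(x + x) = -4*x + 3*(2*x) = -4*x + 6*x = 2*x)
N(c(11)) - 1*(-27434) = (92 - 2*11) - 1*(-27434) = (92 - 1*22) + 27434 = (92 - 22) + 27434 = 70 + 27434 = 27504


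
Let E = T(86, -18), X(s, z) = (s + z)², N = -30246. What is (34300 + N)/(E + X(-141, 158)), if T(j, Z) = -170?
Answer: 4054/119 ≈ 34.067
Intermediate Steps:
E = -170
(34300 + N)/(E + X(-141, 158)) = (34300 - 30246)/(-170 + (-141 + 158)²) = 4054/(-170 + 17²) = 4054/(-170 + 289) = 4054/119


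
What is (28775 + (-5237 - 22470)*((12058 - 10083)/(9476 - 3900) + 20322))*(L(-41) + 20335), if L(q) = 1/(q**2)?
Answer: -13414855762615817068/1171657 ≈ -1.1449e+13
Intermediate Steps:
L(q) = q**(-2)
(28775 + (-5237 - 22470)*((12058 - 10083)/(9476 - 3900) + 20322))*(L(-41) + 20335) = (28775 + (-5237 - 22470)*((12058 - 10083)/(9476 - 3900) + 20322))*((-41)**(-2) + 20335) = (28775 - 27707*(1975/5576 + 20322))*(1/1681 + 20335) = (28775 - 27707*(1975*(1/5576) + 20322))*(34183136/1681) = (28775 - 27707*(1975/5576 + 20322))*(34183136/1681) = (28775 - 27707*113317447/5576)*(34183136/1681) = (28775 - 3139686504029/5576)*(34183136/1681) = -3139526054629/5576*34183136/1681 = -13414855762615817068/1171657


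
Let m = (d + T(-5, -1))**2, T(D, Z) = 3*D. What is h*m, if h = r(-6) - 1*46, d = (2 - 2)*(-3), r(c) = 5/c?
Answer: -21075/2 ≈ -10538.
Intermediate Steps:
d = 0 (d = 0*(-3) = 0)
m = 225 (m = (0 + 3*(-5))**2 = (0 - 15)**2 = (-15)**2 = 225)
h = -281/6 (h = 5/(-6) - 1*46 = 5*(-1/6) - 46 = -5/6 - 46 = -281/6 ≈ -46.833)
h*m = -281/6*225 = -21075/2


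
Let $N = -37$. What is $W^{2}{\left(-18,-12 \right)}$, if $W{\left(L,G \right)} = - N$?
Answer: $1369$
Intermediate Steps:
$W{\left(L,G \right)} = 37$ ($W{\left(L,G \right)} = \left(-1\right) \left(-37\right) = 37$)
$W^{2}{\left(-18,-12 \right)} = 37^{2} = 1369$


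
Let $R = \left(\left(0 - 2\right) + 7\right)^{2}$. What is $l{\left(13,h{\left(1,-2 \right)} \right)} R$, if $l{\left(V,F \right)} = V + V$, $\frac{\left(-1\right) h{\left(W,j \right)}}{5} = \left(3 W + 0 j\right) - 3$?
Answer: $650$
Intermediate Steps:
$h{\left(W,j \right)} = 15 - 15 W$ ($h{\left(W,j \right)} = - 5 \left(\left(3 W + 0 j\right) - 3\right) = - 5 \left(\left(3 W + 0\right) - 3\right) = - 5 \left(3 W - 3\right) = - 5 \left(-3 + 3 W\right) = 15 - 15 W$)
$l{\left(V,F \right)} = 2 V$
$R = 25$ ($R = \left(-2 + 7\right)^{2} = 5^{2} = 25$)
$l{\left(13,h{\left(1,-2 \right)} \right)} R = 2 \cdot 13 \cdot 25 = 26 \cdot 25 = 650$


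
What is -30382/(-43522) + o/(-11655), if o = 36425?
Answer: -123118664/50724891 ≈ -2.4272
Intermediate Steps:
-30382/(-43522) + o/(-11655) = -30382/(-43522) + 36425/(-11655) = -30382*(-1/43522) + 36425*(-1/11655) = 15191/21761 - 7285/2331 = -123118664/50724891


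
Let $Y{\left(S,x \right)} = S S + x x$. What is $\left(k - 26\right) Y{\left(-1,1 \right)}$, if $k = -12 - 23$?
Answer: $-122$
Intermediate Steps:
$k = -35$ ($k = -12 - 23 = -35$)
$Y{\left(S,x \right)} = S^{2} + x^{2}$
$\left(k - 26\right) Y{\left(-1,1 \right)} = \left(-35 - 26\right) \left(\left(-1\right)^{2} + 1^{2}\right) = - 61 \left(1 + 1\right) = \left(-61\right) 2 = -122$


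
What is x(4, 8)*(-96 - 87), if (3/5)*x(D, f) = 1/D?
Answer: -305/4 ≈ -76.250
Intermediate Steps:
x(D, f) = 5/(3*D)
x(4, 8)*(-96 - 87) = ((5/3)/4)*(-96 - 87) = ((5/3)*(¼))*(-183) = (5/12)*(-183) = -305/4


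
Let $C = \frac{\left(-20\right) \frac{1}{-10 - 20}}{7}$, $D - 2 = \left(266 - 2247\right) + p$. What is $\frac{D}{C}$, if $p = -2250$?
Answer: $- \frac{88809}{2} \approx -44405.0$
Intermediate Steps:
$D = -4229$ ($D = 2 + \left(\left(266 - 2247\right) - 2250\right) = 2 - 4231 = -4229$)
$C = \frac{2}{21}$ ($C = - \frac{20}{-30} \cdot \frac{1}{7} = \left(-20\right) \left(- \frac{1}{30}\right) \frac{1}{7} = \frac{2}{3} \cdot \frac{1}{7} = \frac{2}{21} \approx 0.095238$)
$\frac{D}{C} = - \frac{4229}{\frac{2}{21}} = \left(-4229\right) \frac{21}{2} = - \frac{88809}{2}$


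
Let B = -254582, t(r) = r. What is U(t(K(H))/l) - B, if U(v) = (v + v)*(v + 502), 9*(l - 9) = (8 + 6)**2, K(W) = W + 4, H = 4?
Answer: 19553856422/76729 ≈ 2.5484e+5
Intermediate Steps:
K(W) = 4 + W
l = 277/9 (l = 9 + (8 + 6)**2/9 = 9 + (1/9)*14**2 = 9 + (1/9)*196 = 9 + 196/9 = 277/9 ≈ 30.778)
U(v) = 2*v*(502 + v) (U(v) = (2*v)*(502 + v) = 2*v*(502 + v))
U(t(K(H))/l) - B = 2*((4 + 4)/(277/9))*(502 + (4 + 4)/(277/9)) - 1*(-254582) = 2*(8*(9/277))*(502 + 8*(9/277)) + 254582 = 2*(72/277)*(502 + 72/277) + 254582 = 2*(72/277)*(139126/277) + 254582 = 20034144/76729 + 254582 = 19553856422/76729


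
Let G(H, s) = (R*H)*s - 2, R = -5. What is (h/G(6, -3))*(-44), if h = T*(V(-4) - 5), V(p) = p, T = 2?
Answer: 9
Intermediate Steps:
G(H, s) = -2 - 5*H*s (G(H, s) = (-5*H)*s - 2 = -5*H*s - 2 = -2 - 5*H*s)
h = -18 (h = 2*(-4 - 5) = 2*(-9) = -18)
(h/G(6, -3))*(-44) = -18/(-2 - 5*6*(-3))*(-44) = -18/(-2 + 90)*(-44) = -18/88*(-44) = -18*1/88*(-44) = -9/44*(-44) = 9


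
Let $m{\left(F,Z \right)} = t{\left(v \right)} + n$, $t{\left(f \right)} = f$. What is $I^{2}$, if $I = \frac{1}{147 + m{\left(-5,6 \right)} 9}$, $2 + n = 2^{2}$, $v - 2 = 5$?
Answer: $\frac{1}{51984} \approx 1.9237 \cdot 10^{-5}$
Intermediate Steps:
$v = 7$ ($v = 2 + 5 = 7$)
$n = 2$ ($n = -2 + 2^{2} = -2 + 4 = 2$)
$m{\left(F,Z \right)} = 9$ ($m{\left(F,Z \right)} = 7 + 2 = 9$)
$I = \frac{1}{228}$ ($I = \frac{1}{147 + 9 \cdot 9} = \frac{1}{147 + 81} = \frac{1}{228} \approx 0.004386$)
$I^{2} = \left(\frac{1}{228}\right)^{2} = \frac{1}{51984}$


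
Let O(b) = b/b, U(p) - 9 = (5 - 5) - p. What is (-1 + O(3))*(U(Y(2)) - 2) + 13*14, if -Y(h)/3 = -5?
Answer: 182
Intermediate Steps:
Y(h) = 15 (Y(h) = -3*(-5) = 15)
U(p) = 9 - p (U(p) = 9 + ((5 - 5) - p) = 9 + (0 - p) = 9 - p)
O(b) = 1
(-1 + O(3))*(U(Y(2)) - 2) + 13*14 = (-1 + 1)*((9 - 1*15) - 2) + 13*14 = 0*((9 - 15) - 2) + 182 = 0*(-6 - 2) + 182 = 0*(-8) + 182 = 0 + 182 = 182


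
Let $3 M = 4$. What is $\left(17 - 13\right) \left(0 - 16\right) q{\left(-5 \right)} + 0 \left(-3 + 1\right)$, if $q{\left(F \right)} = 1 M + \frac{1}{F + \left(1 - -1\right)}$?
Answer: $-64$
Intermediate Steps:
$M = \frac{4}{3}$ ($M = \frac{1}{3} \cdot 4 = \frac{4}{3} \approx 1.3333$)
$q{\left(F \right)} = \frac{4}{3} + \frac{1}{2 + F}$ ($q{\left(F \right)} = 1 \cdot \frac{4}{3} + \frac{1}{F + \left(1 - -1\right)} = \frac{4}{3} + \frac{1}{F + \left(1 + 1\right)} = \frac{4}{3} + \frac{1}{F + 2} = \frac{4}{3} + \frac{1}{2 + F}$)
$\left(17 - 13\right) \left(0 - 16\right) q{\left(-5 \right)} + 0 \left(-3 + 1\right) = \left(17 - 13\right) \left(0 - 16\right) \frac{11 + 4 \left(-5\right)}{3 \left(2 - 5\right)} + 0 \left(-3 + 1\right) = 4 \left(-16\right) \frac{11 - 20}{3 \left(-3\right)} + 0 \left(-2\right) = - 64 \cdot \frac{1}{3} \left(- \frac{1}{3}\right) \left(-9\right) + 0 = \left(-64\right) 1 + 0 = -64 + 0 = -64$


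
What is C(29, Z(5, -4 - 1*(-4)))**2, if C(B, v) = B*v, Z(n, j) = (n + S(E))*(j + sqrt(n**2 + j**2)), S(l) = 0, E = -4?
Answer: 525625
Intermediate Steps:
Z(n, j) = n*(j + sqrt(j**2 + n**2)) (Z(n, j) = (n + 0)*(j + sqrt(n**2 + j**2)) = n*(j + sqrt(j**2 + n**2)))
C(29, Z(5, -4 - 1*(-4)))**2 = (29*(5*((-4 - 1*(-4)) + sqrt((-4 - 1*(-4))**2 + 5**2))))**2 = (29*(5*((-4 + 4) + sqrt((-4 + 4)**2 + 25))))**2 = (29*(5*(0 + sqrt(0**2 + 25))))**2 = (29*(5*(0 + sqrt(0 + 25))))**2 = (29*(5*(0 + sqrt(25))))**2 = (29*(5*(0 + 5)))**2 = (29*(5*5))**2 = (29*25)**2 = 725**2 = 525625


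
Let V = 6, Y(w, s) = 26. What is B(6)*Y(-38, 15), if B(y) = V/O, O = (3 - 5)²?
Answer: 39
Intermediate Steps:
O = 4 (O = (-2)² = 4)
B(y) = 3/2 (B(y) = 6/4 = 6*(¼) = 3/2)
B(6)*Y(-38, 15) = (3/2)*26 = 39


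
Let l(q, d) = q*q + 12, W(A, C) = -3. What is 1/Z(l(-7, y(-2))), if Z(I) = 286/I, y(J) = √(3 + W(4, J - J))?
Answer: 61/286 ≈ 0.21329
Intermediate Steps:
y(J) = 0 (y(J) = √(3 - 3) = √0 = 0)
l(q, d) = 12 + q² (l(q, d) = q² + 12 = 12 + q²)
1/Z(l(-7, y(-2))) = 1/(286/(12 + (-7)²)) = 1/(286/(12 + 49)) = 1/(286/61) = 61/286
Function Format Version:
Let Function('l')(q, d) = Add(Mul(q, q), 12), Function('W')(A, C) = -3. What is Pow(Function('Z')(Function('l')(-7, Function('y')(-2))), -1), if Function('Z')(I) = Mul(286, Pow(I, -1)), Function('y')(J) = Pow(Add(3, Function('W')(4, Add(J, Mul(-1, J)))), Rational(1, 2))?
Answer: Rational(61, 286) ≈ 0.21329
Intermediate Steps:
Function('y')(J) = 0 (Function('y')(J) = Pow(Add(3, -3), Rational(1, 2)) = Pow(0, Rational(1, 2)) = 0)
Function('l')(q, d) = Add(12, Pow(q, 2)) (Function('l')(q, d) = Add(Pow(q, 2), 12) = Add(12, Pow(q, 2)))
Pow(Function('Z')(Function('l')(-7, Function('y')(-2))), -1) = Pow(Mul(286, Pow(Add(12, Pow(-7, 2)), -1)), -1) = Pow(Mul(286, Pow(Add(12, 49), -1)), -1) = Pow(Mul(286, Pow(61, -1)), -1) = Pow(Mul(286, Rational(1, 61)), -1) = Pow(Rational(286, 61), -1) = Rational(61, 286)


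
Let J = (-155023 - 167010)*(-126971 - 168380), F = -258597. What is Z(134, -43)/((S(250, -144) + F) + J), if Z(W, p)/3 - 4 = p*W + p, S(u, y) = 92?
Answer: -5801/31704170026 ≈ -1.8297e-7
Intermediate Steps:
J = 95112768583 (J = -322033*(-295351) = 95112768583)
Z(W, p) = 12 + 3*p + 3*W*p (Z(W, p) = 12 + 3*(p*W + p) = 12 + 3*(W*p + p) = 12 + 3*(p + W*p) = 12 + (3*p + 3*W*p) = 12 + 3*p + 3*W*p)
Z(134, -43)/((S(250, -144) + F) + J) = (12 + 3*(-43) + 3*134*(-43))/((92 - 258597) + 95112768583) = (12 - 129 - 17286)/(-258505 + 95112768583) = -17403/95112510078 = -17403*1/95112510078 = -5801/31704170026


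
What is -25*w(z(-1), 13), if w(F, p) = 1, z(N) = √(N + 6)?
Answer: -25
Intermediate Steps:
z(N) = √(6 + N)
-25*w(z(-1), 13) = -25*1 = -25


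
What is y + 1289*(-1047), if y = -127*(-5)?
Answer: -1348948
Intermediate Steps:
y = 635
y + 1289*(-1047) = 635 + 1289*(-1047) = 635 - 1349583 = -1348948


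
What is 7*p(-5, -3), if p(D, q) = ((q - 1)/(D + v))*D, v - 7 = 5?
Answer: 20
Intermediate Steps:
v = 12 (v = 7 + 5 = 12)
p(D, q) = D*(-1 + q)/(12 + D) (p(D, q) = ((q - 1)/(D + 12))*D = ((-1 + q)/(12 + D))*D = D*(-1 + q)/(12 + D))
7*p(-5, -3) = 7*(-5*(-1 - 3)/(12 - 5)) = 7*(-5*(-4)/7) = 7*(-5*⅐*(-4)) = 7*(20/7) = 20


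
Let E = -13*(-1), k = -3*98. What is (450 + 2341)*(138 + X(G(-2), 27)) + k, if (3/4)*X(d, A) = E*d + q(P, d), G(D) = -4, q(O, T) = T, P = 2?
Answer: 529408/3 ≈ 1.7647e+5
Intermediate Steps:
k = -294
E = 13
X(d, A) = 56*d/3 (X(d, A) = 4*(13*d + d)/3 = 4*(14*d)/3 = 56*d/3)
(450 + 2341)*(138 + X(G(-2), 27)) + k = (450 + 2341)*(138 + (56/3)*(-4)) - 294 = 2791*(138 - 224/3) - 294 = 2791*(190/3) - 294 = 530290/3 - 294 = 529408/3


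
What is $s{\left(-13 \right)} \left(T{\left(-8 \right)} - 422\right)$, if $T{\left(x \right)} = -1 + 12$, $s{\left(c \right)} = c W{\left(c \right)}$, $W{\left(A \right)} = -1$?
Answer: $-5343$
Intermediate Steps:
$s{\left(c \right)} = - c$ ($s{\left(c \right)} = c \left(-1\right) = - c$)
$T{\left(x \right)} = 11$
$s{\left(-13 \right)} \left(T{\left(-8 \right)} - 422\right) = \left(-1\right) \left(-13\right) \left(11 - 422\right) = 13 \left(-411\right) = -5343$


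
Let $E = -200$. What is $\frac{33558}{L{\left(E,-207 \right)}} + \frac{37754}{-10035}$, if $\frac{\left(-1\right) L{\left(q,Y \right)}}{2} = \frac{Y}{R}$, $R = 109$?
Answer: $\frac{2038367423}{230805} \approx 8831.6$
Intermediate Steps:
$L{\left(q,Y \right)} = - \frac{2 Y}{109}$ ($L{\left(q,Y \right)} = - 2 \frac{Y}{109} = - \frac{2 Y}{109}$)
$\frac{33558}{L{\left(E,-207 \right)}} + \frac{37754}{-10035} = \frac{33558}{\left(- \frac{2}{109}\right) \left(-207\right)} + \frac{37754}{-10035} = \frac{33558}{\frac{414}{109}} + 37754 \left(- \frac{1}{10035}\right) = 33558 \cdot \frac{109}{414} - \frac{37754}{10035} = \frac{609637}{69} - \frac{37754}{10035} = \frac{2038367423}{230805}$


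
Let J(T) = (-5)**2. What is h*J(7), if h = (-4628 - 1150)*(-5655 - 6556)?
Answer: 1763878950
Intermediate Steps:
h = 70555158 (h = -5778*(-12211) = 70555158)
J(T) = 25
h*J(7) = 70555158*25 = 1763878950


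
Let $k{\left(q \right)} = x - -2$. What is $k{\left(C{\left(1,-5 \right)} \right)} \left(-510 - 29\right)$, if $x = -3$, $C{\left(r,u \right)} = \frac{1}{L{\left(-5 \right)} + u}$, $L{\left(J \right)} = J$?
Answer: $539$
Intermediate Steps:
$C{\left(r,u \right)} = \frac{1}{-5 + u}$
$k{\left(q \right)} = -1$ ($k{\left(q \right)} = -3 - -2 = -3 + 2 = -1$)
$k{\left(C{\left(1,-5 \right)} \right)} \left(-510 - 29\right) = - (-510 - 29) = \left(-1\right) \left(-539\right) = 539$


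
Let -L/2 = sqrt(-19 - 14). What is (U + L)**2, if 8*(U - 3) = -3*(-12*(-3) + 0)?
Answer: -87/4 + 42*I*sqrt(33) ≈ -21.75 + 241.27*I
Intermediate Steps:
U = -21/2 (U = 3 + (-3*(-12*(-3) + 0))/8 = 3 + (-3*(-3*(-12) + 0))/8 = 3 + (-3*(36 + 0))/8 = 3 + (-3*36)/8 = 3 + (1/8)*(-108) = 3 - 27/2 = -21/2 ≈ -10.500)
L = -2*I*sqrt(33) (L = -2*sqrt(-19 - 14) = -2*I*sqrt(33) ≈ -11.489*I)
(U + L)**2 = (-21/2 - 2*I*sqrt(33))**2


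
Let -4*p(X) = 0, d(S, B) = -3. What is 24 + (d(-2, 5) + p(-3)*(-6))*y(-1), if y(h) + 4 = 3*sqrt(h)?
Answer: 36 - 9*I ≈ 36.0 - 9.0*I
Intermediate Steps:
y(h) = -4 + 3*sqrt(h)
p(X) = 0 (p(X) = -1/4*0 = 0)
24 + (d(-2, 5) + p(-3)*(-6))*y(-1) = 24 + (-3 + 0*(-6))*(-4 + 3*sqrt(-1)) = 24 + (-3 + 0)*(-4 + 3*I) = 24 - 3*(-4 + 3*I) = 24 + (12 - 9*I) = 36 - 9*I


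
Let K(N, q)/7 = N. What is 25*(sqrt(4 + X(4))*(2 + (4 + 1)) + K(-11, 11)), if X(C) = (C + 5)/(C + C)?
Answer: -1925 + 175*sqrt(82)/4 ≈ -1528.8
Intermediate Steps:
K(N, q) = 7*N
X(C) = (5 + C)/(2*C) (X(C) = (5 + C)/((2*C)) = (5 + C)*(1/(2*C)) = (5 + C)/(2*C))
25*(sqrt(4 + X(4))*(2 + (4 + 1)) + K(-11, 11)) = 25*(sqrt(4 + (1/2)*(5 + 4)/4)*(2 + (4 + 1)) + 7*(-11)) = 25*(sqrt(4 + (1/2)*(1/4)*9)*(2 + 5) - 77) = 25*(sqrt(4 + 9/8)*7 - 77) = 25*(sqrt(41/8)*7 - 77) = 25*((sqrt(82)/4)*7 - 77) = 25*(7*sqrt(82)/4 - 77) = 25*(-77 + 7*sqrt(82)/4) = -1925 + 175*sqrt(82)/4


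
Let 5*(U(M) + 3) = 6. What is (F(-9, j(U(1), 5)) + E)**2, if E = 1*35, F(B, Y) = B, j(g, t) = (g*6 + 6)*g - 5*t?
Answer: 676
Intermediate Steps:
U(M) = -9/5 (U(M) = -3 + (1/5)*6 = -3 + 6/5 = -9/5)
j(g, t) = -5*t + g*(6 + 6*g) (j(g, t) = (6*g + 6)*g - 5*t = (6 + 6*g)*g - 5*t = g*(6 + 6*g) - 5*t = -5*t + g*(6 + 6*g))
E = 35
(F(-9, j(U(1), 5)) + E)**2 = (-9 + 35)**2 = 26**2 = 676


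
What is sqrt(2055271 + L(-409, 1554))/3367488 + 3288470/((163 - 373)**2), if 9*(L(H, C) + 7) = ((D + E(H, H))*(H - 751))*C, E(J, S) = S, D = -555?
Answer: 328847/4410 + sqrt(109765146)/2525616 ≈ 74.573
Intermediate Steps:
L(H, C) = -7 + C*(-751 + H)*(-555 + H)/9 (L(H, C) = -7 + (((-555 + H)*(H - 751))*C)/9 = -7 + (((-555 + H)*(-751 + H))*C)/9 = -7 + (((-751 + H)*(-555 + H))*C)/9 = -7 + (C*(-751 + H)*(-555 + H))/9 = -7 + C*(-751 + H)*(-555 + H)/9)
sqrt(2055271 + L(-409, 1554))/3367488 + 3288470/((163 - 373)**2) = sqrt(2055271 + (-7 + (138935/3)*1554 - 1306/9*1554*(-409) + (1/9)*1554*(-409)**2))/3367488 + 3288470/((163 - 373)**2) = sqrt(2055271 + (-7 + 71968330 + 276691772/3 + (1/9)*1554*167281))*(1/3367488) + 3288470/((-210)**2) = sqrt(2055271 + (-7 + 71968330 + 276691772/3 + 86651558/3))*(1/3367488) + 3288470/44100 = sqrt(2055271 + 579248299/3)*(1/3367488) + 3288470*(1/44100) = sqrt(585414112/3)*(1/3367488) + 328847/4410 = (4*sqrt(109765146)/3)*(1/3367488) + 328847/4410 = sqrt(109765146)/2525616 + 328847/4410 = 328847/4410 + sqrt(109765146)/2525616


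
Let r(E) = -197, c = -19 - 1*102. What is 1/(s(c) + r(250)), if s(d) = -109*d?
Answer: 1/12992 ≈ 7.6970e-5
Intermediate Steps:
c = -121 (c = -19 - 102 = -121)
1/(s(c) + r(250)) = 1/(-109*(-121) - 197) = 1/(13189 - 197) = 1/12992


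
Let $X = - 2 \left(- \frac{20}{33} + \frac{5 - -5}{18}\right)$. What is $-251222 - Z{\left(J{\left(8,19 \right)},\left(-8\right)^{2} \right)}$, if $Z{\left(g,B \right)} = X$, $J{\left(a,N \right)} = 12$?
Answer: $- \frac{24870988}{99} \approx -2.5122 \cdot 10^{5}$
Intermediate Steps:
$X = \frac{10}{99}$ ($X = - 2 \left(\left(-20\right) \frac{1}{33} + \left(5 + 5\right) \frac{1}{18}\right) = - 2 \left(- \frac{20}{33} + 10 \cdot \frac{1}{18}\right) = - 2 \left(- \frac{20}{33} + \frac{5}{9}\right) = \left(-2\right) \left(- \frac{5}{99}\right) = \frac{10}{99} \approx 0.10101$)
$Z{\left(g,B \right)} = \frac{10}{99}$
$-251222 - Z{\left(J{\left(8,19 \right)},\left(-8\right)^{2} \right)} = -251222 - \frac{10}{99} = - \frac{24870988}{99}$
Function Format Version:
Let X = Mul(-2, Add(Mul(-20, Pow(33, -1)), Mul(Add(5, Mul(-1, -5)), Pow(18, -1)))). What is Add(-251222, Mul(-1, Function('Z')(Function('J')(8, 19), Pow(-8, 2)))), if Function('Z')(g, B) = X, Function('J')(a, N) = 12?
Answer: Rational(-24870988, 99) ≈ -2.5122e+5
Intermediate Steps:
X = Rational(10, 99) (X = Mul(-2, Add(Mul(-20, Rational(1, 33)), Mul(Add(5, 5), Rational(1, 18)))) = Mul(-2, Add(Rational(-20, 33), Mul(10, Rational(1, 18)))) = Mul(-2, Add(Rational(-20, 33), Rational(5, 9))) = Mul(-2, Rational(-5, 99)) = Rational(10, 99) ≈ 0.10101)
Function('Z')(g, B) = Rational(10, 99)
Add(-251222, Mul(-1, Function('Z')(Function('J')(8, 19), Pow(-8, 2)))) = Add(-251222, Mul(-1, Rational(10, 99))) = Add(-251222, Rational(-10, 99)) = Rational(-24870988, 99)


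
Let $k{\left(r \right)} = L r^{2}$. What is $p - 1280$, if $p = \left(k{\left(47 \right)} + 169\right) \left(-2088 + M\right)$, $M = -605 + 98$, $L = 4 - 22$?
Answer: $102742555$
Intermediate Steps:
$L = -18$ ($L = 4 - 22 = -18$)
$M = -507$
$k{\left(r \right)} = - 18 r^{2}$
$p = 102743835$ ($p = \left(- 18 \cdot 47^{2} + 169\right) \left(-2088 - 507\right) = \left(\left(-18\right) 2209 + 169\right) \left(-2595\right) = \left(-39762 + 169\right) \left(-2595\right) = \left(-39593\right) \left(-2595\right) = 102743835$)
$p - 1280 = 102743835 - 1280 = 102742555$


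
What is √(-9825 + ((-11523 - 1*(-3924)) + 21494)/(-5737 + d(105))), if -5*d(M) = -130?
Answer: I*√320526848170/5711 ≈ 99.133*I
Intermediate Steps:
d(M) = 26 (d(M) = -⅕*(-130) = 26)
√(-9825 + ((-11523 - 1*(-3924)) + 21494)/(-5737 + d(105))) = √(-9825 + ((-11523 - 1*(-3924)) + 21494)/(-5737 + 26)) = √(-9825 + ((-11523 + 3924) + 21494)/(-5711)) = √(-9825 + (-7599 + 21494)*(-1/5711)) = √(-9825 + 13895*(-1/5711)) = √(-9825 - 13895/5711) = √(-56124470/5711) = I*√320526848170/5711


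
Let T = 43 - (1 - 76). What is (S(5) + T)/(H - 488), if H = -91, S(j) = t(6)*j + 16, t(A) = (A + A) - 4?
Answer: -58/193 ≈ -0.30052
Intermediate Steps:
t(A) = -4 + 2*A (t(A) = 2*A - 4 = -4 + 2*A)
T = 118 (T = 43 - 1*(-75) = 43 + 75 = 118)
S(j) = 16 + 8*j (S(j) = (-4 + 2*6)*j + 16 = (-4 + 12)*j + 16 = 8*j + 16 = 16 + 8*j)
(S(5) + T)/(H - 488) = ((16 + 8*5) + 118)/(-91 - 488) = ((16 + 40) + 118)/(-579) = (56 + 118)*(-1/579) = 174*(-1/579) = -58/193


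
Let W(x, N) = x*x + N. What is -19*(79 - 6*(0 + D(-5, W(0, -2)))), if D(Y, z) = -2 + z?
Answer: -1957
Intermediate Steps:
W(x, N) = N + x² (W(x, N) = x² + N = N + x²)
-19*(79 - 6*(0 + D(-5, W(0, -2)))) = -19*(79 - 6*(0 + (-2 + (-2 + 0²)))) = -19*(79 - 6*(0 + (-2 + (-2 + 0)))) = -19*(79 - 6*(0 + (-2 - 2))) = -19*(79 - 6*(0 - 4)) = -19*(79 - 6*(-4)) = -19*(79 + 24) = -19*103 = -1957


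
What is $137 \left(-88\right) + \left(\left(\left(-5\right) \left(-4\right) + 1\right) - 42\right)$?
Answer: $-12077$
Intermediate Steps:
$137 \left(-88\right) + \left(\left(\left(-5\right) \left(-4\right) + 1\right) - 42\right) = -12056 + \left(\left(20 + 1\right) - 42\right) = -12056 + \left(21 - 42\right) = -12056 - 21 = -12077$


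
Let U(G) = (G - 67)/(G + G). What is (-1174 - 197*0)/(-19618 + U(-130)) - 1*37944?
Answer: -193532421712/5100483 ≈ -37944.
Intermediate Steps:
U(G) = (-67 + G)/(2*G) (U(G) = (-67 + G)/((2*G)) = (-67 + G)*(1/(2*G)) = (-67 + G)/(2*G))
(-1174 - 197*0)/(-19618 + U(-130)) - 1*37944 = (-1174 - 197*0)/(-19618 + (½)*(-67 - 130)/(-130)) - 1*37944 = (-1174 + 0)/(-19618 + (½)*(-1/130)*(-197)) - 37944 = -1174/(-19618 + 197/260) - 37944 = -1174/(-5100483/260) - 37944 = -1174*(-260/5100483) - 37944 = 305240/5100483 - 37944 = -193532421712/5100483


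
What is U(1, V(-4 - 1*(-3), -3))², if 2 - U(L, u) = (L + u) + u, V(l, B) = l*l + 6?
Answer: 169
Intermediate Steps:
V(l, B) = 6 + l² (V(l, B) = l² + 6 = 6 + l²)
U(L, u) = 2 - L - 2*u (U(L, u) = 2 - ((L + u) + u) = 2 - (L + 2*u) = 2 + (-L - 2*u) = 2 - L - 2*u)
U(1, V(-4 - 1*(-3), -3))² = (2 - 1*1 - 2*(6 + (-4 - 1*(-3))²))² = (2 - 1 - 2*(6 + (-4 + 3)²))² = (2 - 1 - 2*(6 + (-1)²))² = (2 - 1 - 2*(6 + 1))² = (2 - 1 - 2*7)² = (2 - 1 - 14)² = (-13)² = 169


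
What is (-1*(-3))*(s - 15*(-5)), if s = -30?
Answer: 135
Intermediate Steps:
(-1*(-3))*(s - 15*(-5)) = (-1*(-3))*(-30 - 15*(-5)) = 3*(-30 + 75) = 3*45 = 135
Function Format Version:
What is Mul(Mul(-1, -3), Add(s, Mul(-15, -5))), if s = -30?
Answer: 135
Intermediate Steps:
Mul(Mul(-1, -3), Add(s, Mul(-15, -5))) = Mul(Mul(-1, -3), Add(-30, Mul(-15, -5))) = Mul(3, Add(-30, 75)) = Mul(3, 45) = 135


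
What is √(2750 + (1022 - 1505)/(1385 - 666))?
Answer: √1421295473/719 ≈ 52.434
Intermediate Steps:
√(2750 + (1022 - 1505)/(1385 - 666)) = √(2750 - 483/719) = √(1976767/719) = √1421295473/719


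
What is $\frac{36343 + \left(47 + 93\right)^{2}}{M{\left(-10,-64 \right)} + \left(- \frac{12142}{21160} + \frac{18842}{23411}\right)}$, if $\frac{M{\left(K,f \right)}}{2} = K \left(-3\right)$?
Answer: $\frac{13856431042340}{14918522979} \approx 928.81$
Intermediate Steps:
$M{\left(K,f \right)} = - 6 K$ ($M{\left(K,f \right)} = 2 K \left(-3\right) = 2 \left(- 3 K\right) = - 6 K$)
$\frac{36343 + \left(47 + 93\right)^{2}}{M{\left(-10,-64 \right)} + \left(- \frac{12142}{21160} + \frac{18842}{23411}\right)} = \frac{36343 + \left(47 + 93\right)^{2}}{\left(-6\right) \left(-10\right) + \left(- \frac{12142}{21160} + \frac{18842}{23411}\right)} = \frac{36343 + 140^{2}}{60 + \left(\left(-12142\right) \frac{1}{21160} + 18842 \cdot \frac{1}{23411}\right)} = \frac{36343 + 19600}{60 + \left(- \frac{6071}{10580} + \frac{18842}{23411}\right)} = \frac{55943}{60 + \frac{57220179}{247688380}} = \frac{55943}{\frac{14918522979}{247688380}} = 55943 \cdot \frac{247688380}{14918522979} = \frac{13856431042340}{14918522979}$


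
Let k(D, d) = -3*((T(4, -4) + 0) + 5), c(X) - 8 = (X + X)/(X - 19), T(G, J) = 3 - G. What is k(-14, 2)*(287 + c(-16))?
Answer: -124284/35 ≈ -3551.0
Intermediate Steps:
c(X) = 8 + 2*X/(-19 + X) (c(X) = 8 + (X + X)/(X - 19) = 8 + (2*X)/(-19 + X) = 8 + 2*X/(-19 + X))
k(D, d) = -12 (k(D, d) = -3*(((3 - 1*4) + 0) + 5) = -3*(((3 - 4) + 0) + 5) = -3*((-1 + 0) + 5) = -3*(-1 + 5) = -3*4 = -12)
k(-14, 2)*(287 + c(-16)) = -12*(287 + 2*(-76 + 5*(-16))/(-19 - 16)) = -12*(287 + 2*(-76 - 80)/(-35)) = -12*(287 + 2*(-1/35)*(-156)) = -12*(287 + 312/35) = -12*10357/35 = -124284/35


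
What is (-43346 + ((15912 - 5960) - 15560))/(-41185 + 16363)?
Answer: 8159/4137 ≈ 1.9722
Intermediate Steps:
(-43346 + ((15912 - 5960) - 15560))/(-41185 + 16363) = (-43346 + (9952 - 15560))/(-24822) = (-43346 - 5608)*(-1/24822) = -48954*(-1/24822) = 8159/4137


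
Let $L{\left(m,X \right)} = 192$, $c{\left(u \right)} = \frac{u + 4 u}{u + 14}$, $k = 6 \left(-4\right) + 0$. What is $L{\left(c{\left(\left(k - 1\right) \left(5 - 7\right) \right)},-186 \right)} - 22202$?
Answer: $-22010$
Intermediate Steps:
$k = -24$ ($k = -24 + 0 = -24$)
$c{\left(u \right)} = \frac{5 u}{14 + u}$
$L{\left(c{\left(\left(k - 1\right) \left(5 - 7\right) \right)},-186 \right)} - 22202 = 192 - 22202 = -22010$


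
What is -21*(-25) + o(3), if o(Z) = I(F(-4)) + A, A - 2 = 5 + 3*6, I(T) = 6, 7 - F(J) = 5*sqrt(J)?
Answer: 556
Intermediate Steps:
F(J) = 7 - 5*sqrt(J)
A = 25 (A = 2 + (5 + 3*6) = 2 + (5 + 18) = 2 + 23 = 25)
o(Z) = 31 (o(Z) = 6 + 25 = 31)
-21*(-25) + o(3) = -21*(-25) + 31 = 525 + 31 = 556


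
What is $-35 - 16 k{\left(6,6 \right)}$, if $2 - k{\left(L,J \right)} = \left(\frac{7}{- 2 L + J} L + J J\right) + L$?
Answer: $493$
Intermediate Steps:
$k{\left(L,J \right)} = 2 - L - J^{2} - \frac{7 L}{J - 2 L}$ ($k{\left(L,J \right)} = 2 - \left(\left(\frac{7}{- 2 L + J} L + J J\right) + L\right) = 2 - \left(\left(\frac{7}{J - 2 L} L + J^{2}\right) + L\right) = 2 - \left(\left(\frac{7 L}{J - 2 L} + J^{2}\right) + L\right) = 2 - \left(\left(J^{2} + \frac{7 L}{J - 2 L}\right) + L\right) = 2 - \left(L + J^{2} + \frac{7 L}{J - 2 L}\right) = 2 - L - J^{2} - \frac{7 L}{J - 2 L}$)
$-35 - 16 k{\left(6,6 \right)} = -35 - 16 \frac{- 6^{3} - 66 + 2 \cdot 6 + 2 \cdot 6^{2} - 6 \cdot 6 + 2 \cdot 6 \cdot 6^{2}}{6 - 12} = -35 - 16 \frac{\left(-1\right) 216 - 66 + 12 + 2 \cdot 36 - 36 + 2 \cdot 6 \cdot 36}{6 - 12} = -35 - 16 \frac{-216 - 66 + 12 + 72 - 36 + 432}{-6} = -35 - 16 \left(\left(- \frac{1}{6}\right) 198\right) = -35 - -528 = -35 + 528 = 493$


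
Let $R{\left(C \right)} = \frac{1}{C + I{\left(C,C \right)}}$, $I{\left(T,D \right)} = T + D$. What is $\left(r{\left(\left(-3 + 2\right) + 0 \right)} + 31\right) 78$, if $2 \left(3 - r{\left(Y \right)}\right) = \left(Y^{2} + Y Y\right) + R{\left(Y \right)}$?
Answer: $2587$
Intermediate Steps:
$I{\left(T,D \right)} = D + T$
$R{\left(C \right)} = \frac{1}{3 C}$ ($R{\left(C \right)} = \frac{1}{C + \left(C + C\right)} = \frac{1}{C + 2 C} = \frac{1}{3 C}$)
$r{\left(Y \right)} = 3 - Y^{2} - \frac{1}{6 Y}$ ($r{\left(Y \right)} = 3 - \frac{\left(Y^{2} + Y Y\right) + \frac{1}{3 Y}}{2} = 3 - \frac{\left(Y^{2} + Y^{2}\right) + \frac{1}{3 Y}}{2} = 3 - \frac{2 Y^{2} + \frac{1}{3 Y}}{2} = 3 - \left(Y^{2} + \frac{1}{6 Y}\right) = 3 - Y^{2} - \frac{1}{6 Y}$)
$\left(r{\left(\left(-3 + 2\right) + 0 \right)} + 31\right) 78 = \left(\left(3 - \left(\left(-3 + 2\right) + 0\right)^{2} - \frac{1}{6 \left(\left(-3 + 2\right) + 0\right)}\right) + 31\right) 78 = \left(\left(3 - \left(-1 + 0\right)^{2} - \frac{1}{6 \left(-1 + 0\right)}\right) + 31\right) 78 = \left(\left(3 - \left(-1\right)^{2} - \frac{1}{6 \left(-1\right)}\right) + 31\right) 78 = \left(\left(3 - 1 - - \frac{1}{6}\right) + 31\right) 78 = \left(\left(3 - 1 + \frac{1}{6}\right) + 31\right) 78 = \left(\frac{13}{6} + 31\right) 78 = \frac{199}{6} \cdot 78 = 2587$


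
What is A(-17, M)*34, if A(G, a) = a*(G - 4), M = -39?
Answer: 27846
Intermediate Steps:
A(G, a) = a*(-4 + G)
A(-17, M)*34 = -39*(-4 - 17)*34 = -39*(-21)*34 = 819*34 = 27846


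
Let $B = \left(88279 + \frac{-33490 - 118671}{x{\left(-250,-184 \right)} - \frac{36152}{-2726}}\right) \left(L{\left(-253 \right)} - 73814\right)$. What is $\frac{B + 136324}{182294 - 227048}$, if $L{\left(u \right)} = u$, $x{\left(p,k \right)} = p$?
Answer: $\frac{236126744791043}{1604550244} \approx 1.4716 \cdot 10^{5}$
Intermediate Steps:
$B = - \frac{708394897109921}{107558}$ ($B = \left(88279 + \frac{-33490 - 118671}{-250 - \frac{36152}{-2726}}\right) \left(-253 - 73814\right) = \left(88279 - \frac{152161}{-250 - - \frac{18076}{1363}}\right) \left(-74067\right) = \left(88279 - \frac{152161}{-250 + \frac{18076}{1363}}\right) \left(-74067\right) = \left(88279 - \frac{152161}{- \frac{322674}{1363}}\right) \left(-74067\right) = \left(88279 - - \frac{207395443}{322674}\right) \left(-74067\right) = \left(88279 + \frac{207395443}{322674}\right) \left(-74067\right) = \frac{28692733489}{322674} \left(-74067\right) = - \frac{708394897109921}{107558} \approx -6.5862 \cdot 10^{9}$)
$\frac{B + 136324}{182294 - 227048} = \frac{- \frac{708394897109921}{107558} + 136324}{182294 - 227048} = - \frac{708380234373129}{107558 \left(-44754\right)} = \left(- \frac{708380234373129}{107558}\right) \left(- \frac{1}{44754}\right) = \frac{236126744791043}{1604550244}$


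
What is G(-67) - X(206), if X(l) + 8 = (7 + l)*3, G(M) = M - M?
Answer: -631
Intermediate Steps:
G(M) = 0
X(l) = 13 + 3*l (X(l) = -8 + (7 + l)*3 = -8 + (21 + 3*l) = 13 + 3*l)
G(-67) - X(206) = 0 - (13 + 3*206) = 0 - (13 + 618) = 0 - 1*631 = 0 - 631 = -631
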